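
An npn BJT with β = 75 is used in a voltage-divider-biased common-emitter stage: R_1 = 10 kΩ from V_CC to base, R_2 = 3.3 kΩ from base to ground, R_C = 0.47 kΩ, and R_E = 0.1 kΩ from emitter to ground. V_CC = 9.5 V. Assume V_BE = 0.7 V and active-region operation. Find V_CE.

Thevenize the base divider: V_Th = V_CC·R_2/(R_1+R_2) = 9.5×3.3/13.3 = 2.36 V, R_Th = R_1‖R_2 = 2.48 kΩ.
Base-emitter loop: V_Th = I_B·R_Th + V_BE + (β+1)I_B·R_E, so I_B = (2.36 − 0.7) / (2.48 + 76×0.1) = 0.164 mA.
I_C = β·I_B = 75×0.164 = 12.3 mA, and I_E = (β+1)I_B = 12.5 mA.
V_CE = V_CC − I_C·R_C − I_E·R_E = 9.5 − 12.3×0.47 − 12.5×0.1 = 2.46 V.
V_CE = 2.46 V > 0.2 V confirms active-region operation.

V_CE ≈ 2.5 V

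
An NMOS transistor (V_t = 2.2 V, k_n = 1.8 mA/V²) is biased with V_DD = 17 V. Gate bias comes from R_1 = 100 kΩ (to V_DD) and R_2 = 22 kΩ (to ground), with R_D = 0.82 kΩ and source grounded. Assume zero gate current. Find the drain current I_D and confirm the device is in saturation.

I_D ≈ 0.67 mA

V_G = V_DD·R_2/(R_1+R_2) = 17×22/122 = 3.07 V. With the source grounded, V_GS = V_G = 3.07 V.
Assume saturation: I_D = (k_n/2)(V_GS − V_t)² = (1.8/2)×(3.07 − 2.2)² = 0.9×0.866² = 0.674 mA.
V_DS = V_DD − I_D·R_D = 17 − 0.674×0.82 = 16.4 V.
Saturation requires V_DS ≥ V_GS − V_t = 0.866 V; 16.4 ≥ 0.866 ✓.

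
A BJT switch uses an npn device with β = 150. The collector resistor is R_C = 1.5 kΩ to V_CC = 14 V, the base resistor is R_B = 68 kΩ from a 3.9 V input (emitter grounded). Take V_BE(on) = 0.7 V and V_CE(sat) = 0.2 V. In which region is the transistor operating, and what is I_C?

Assume active. Base-emitter loop: I_B = (V_BB − V_BE)/R_B = (3.9 − 0.7)/68 = 0.0471 mA.
I_C = β·I_B = 150×0.0471 = 7.06 mA.
V_CE = V_CC − I_C·R_C = 14 − 7.06×1.5 = 3.41 V > V_CE(sat), so the active-region assumption holds.

active; I_C ≈ 7.1 mA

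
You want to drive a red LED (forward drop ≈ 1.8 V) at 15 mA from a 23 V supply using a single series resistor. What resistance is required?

The resistor drops V_S − V_D = 23 − 1.8 = 21.2 V at 15 mA.
R = 21.2 V / 15 mA = 1.41 kΩ.

R ≈ 1.4 kΩ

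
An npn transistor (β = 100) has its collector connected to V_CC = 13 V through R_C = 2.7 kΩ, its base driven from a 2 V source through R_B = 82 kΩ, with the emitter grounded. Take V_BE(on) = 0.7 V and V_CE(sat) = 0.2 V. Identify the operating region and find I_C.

Assume active. Base-emitter loop: I_B = (V_BB − V_BE)/R_B = (2 − 0.7)/82 = 0.0159 mA.
I_C = β·I_B = 100×0.0159 = 1.59 mA.
V_CE = V_CC − I_C·R_C = 13 − 1.59×2.7 = 8.72 V > V_CE(sat), so the active-region assumption holds.

active; I_C ≈ 1.6 mA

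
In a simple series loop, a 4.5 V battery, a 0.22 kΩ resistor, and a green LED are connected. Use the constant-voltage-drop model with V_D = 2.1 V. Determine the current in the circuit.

I ≈ 11 mA

KVL around the loop: 4.5 = V_D + I·R = 2.1 + I × 0.22 kΩ.
So I = (4.5 − 2.1) / 0.22 kΩ = 2.4 / 0.22 = 10.9 mA.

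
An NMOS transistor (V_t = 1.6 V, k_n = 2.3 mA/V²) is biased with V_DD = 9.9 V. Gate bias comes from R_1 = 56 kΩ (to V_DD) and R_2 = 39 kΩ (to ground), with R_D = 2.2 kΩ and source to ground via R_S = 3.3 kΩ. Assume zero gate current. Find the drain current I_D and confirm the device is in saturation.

V_G = V_DD·R_2/(R_1+R_2) = 9.9×39/95 = 4.06 V.
Assume saturation: I_D = (k_n/2)(V_GS − V_t)² with V_GS = V_G − I_D·R_S = 4.06 − 3.3·I_D.
Substituting gives 12.5·I_D² − 19.7·I_D + 6.98 = 0, with roots I_D = 0.539 or 1.03 mA.
The root I_D = 1.03 mA gives V_GS = 0.652 V ≤ V_t, so take I_D = 0.539 mA.
Then V_GS = 2.28 V and V_DS = V_DD − I_D(R_D+R_S) = 9.9 − 0.539×5.5 = 6.93 V.
Saturation requires V_DS ≥ V_GS − V_t = 0.685 V; 6.93 ≥ 0.685 ✓.

I_D ≈ 0.54 mA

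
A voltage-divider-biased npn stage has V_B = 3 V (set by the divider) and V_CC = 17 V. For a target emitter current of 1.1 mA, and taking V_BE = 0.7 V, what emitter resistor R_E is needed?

R_E ≈ 2.1 kΩ

V_E = V_B − V_BE = 3 − 0.7 = 2.3 V.
R_E = V_E / I_E = 2.3 / 1.1 = 2.09 kΩ.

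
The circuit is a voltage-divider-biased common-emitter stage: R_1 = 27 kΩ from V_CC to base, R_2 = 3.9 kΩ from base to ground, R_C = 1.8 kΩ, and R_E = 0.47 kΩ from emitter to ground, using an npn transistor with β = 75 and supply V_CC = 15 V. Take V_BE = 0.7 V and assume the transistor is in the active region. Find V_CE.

V_CE ≈ 9.8 V

Thevenize the base divider: V_Th = V_CC·R_2/(R_1+R_2) = 15×3.9/30.9 = 1.89 V, R_Th = R_1‖R_2 = 3.41 kΩ.
Base-emitter loop: V_Th = I_B·R_Th + V_BE + (β+1)I_B·R_E, so I_B = (1.89 − 0.7) / (3.41 + 76×0.47) = 0.0305 mA.
I_C = β·I_B = 75×0.0305 = 2.29 mA, and I_E = (β+1)I_B = 2.32 mA.
V_CE = V_CC − I_C·R_C − I_E·R_E = 15 − 2.29×1.8 − 2.32×0.47 = 9.79 V.
V_CE = 9.79 V > 0.2 V confirms active-region operation.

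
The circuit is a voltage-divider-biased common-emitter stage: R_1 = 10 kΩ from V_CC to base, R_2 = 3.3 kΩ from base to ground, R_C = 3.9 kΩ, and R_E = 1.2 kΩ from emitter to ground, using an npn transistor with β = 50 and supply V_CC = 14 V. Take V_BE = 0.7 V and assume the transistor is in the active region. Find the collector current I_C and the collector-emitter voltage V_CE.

I_C ≈ 2.2 mA, V_CE ≈ 2.8 V

Thevenize the base divider: V_Th = V_CC·R_2/(R_1+R_2) = 14×3.3/13.3 = 3.47 V, R_Th = R_1‖R_2 = 2.48 kΩ.
Base-emitter loop: V_Th = I_B·R_Th + V_BE + (β+1)I_B·R_E, so I_B = (3.47 − 0.7) / (2.48 + 51×1.2) = 0.0436 mA.
I_C = β·I_B = 50×0.0436 = 2.18 mA, and I_E = (β+1)I_B = 2.22 mA.
V_CE = V_CC − I_C·R_C − I_E·R_E = 14 − 2.18×3.9 − 2.22×1.2 = 2.84 V.
V_CE = 2.84 V > 0.2 V confirms active-region operation.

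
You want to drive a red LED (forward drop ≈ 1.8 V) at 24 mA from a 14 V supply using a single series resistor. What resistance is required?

R ≈ 0.51 kΩ

The resistor drops V_S − V_D = 14 − 1.8 = 12.2 V at 24 mA.
R = 12.2 V / 24 mA = 0.508 kΩ.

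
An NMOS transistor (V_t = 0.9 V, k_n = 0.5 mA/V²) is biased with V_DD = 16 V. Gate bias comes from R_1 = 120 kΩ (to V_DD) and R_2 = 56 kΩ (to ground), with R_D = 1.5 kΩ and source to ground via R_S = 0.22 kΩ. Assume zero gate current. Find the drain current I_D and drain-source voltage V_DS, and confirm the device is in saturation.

V_G = V_DD·R_2/(R_1+R_2) = 16×56/176 = 5.09 V.
Assume saturation: I_D = (k_n/2)(V_GS − V_t)² with V_GS = V_G − I_D·R_S = 5.09 − 0.22·I_D.
Substituting gives 0.0121·I_D² − 1.46·I_D + 4.39 = 0, with roots I_D = 3.08 or 118 mA.
The root I_D = 118 mA gives V_GS = -20.8 V ≤ V_t, so take I_D = 3.08 mA.
Then V_GS = 4.41 V and V_DS = V_DD − I_D(R_D+R_S) = 16 − 3.08×1.72 = 10.7 V.
Saturation requires V_DS ≥ V_GS − V_t = 3.51 V; 10.7 ≥ 3.51 ✓.

I_D ≈ 3.1 mA, V_DS ≈ 11 V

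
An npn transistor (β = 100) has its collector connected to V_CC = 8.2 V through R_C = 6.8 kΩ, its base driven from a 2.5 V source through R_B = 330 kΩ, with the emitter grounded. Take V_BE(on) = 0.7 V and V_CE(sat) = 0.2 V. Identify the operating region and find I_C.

active; I_C ≈ 0.55 mA

Assume active. Base-emitter loop: I_B = (V_BB − V_BE)/R_B = (2.5 − 0.7)/330 = 0.00545 mA.
I_C = β·I_B = 100×0.00545 = 0.545 mA.
V_CE = V_CC − I_C·R_C = 8.2 − 0.545×6.8 = 4.49 V > V_CE(sat), so the active-region assumption holds.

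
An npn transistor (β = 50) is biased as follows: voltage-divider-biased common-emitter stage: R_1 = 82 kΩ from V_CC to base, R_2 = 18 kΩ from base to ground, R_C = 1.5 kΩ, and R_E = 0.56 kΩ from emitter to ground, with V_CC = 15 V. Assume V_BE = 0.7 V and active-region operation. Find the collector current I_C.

I_C ≈ 2.3 mA

Thevenize the base divider: V_Th = V_CC·R_2/(R_1+R_2) = 15×18/100 = 2.7 V, R_Th = R_1‖R_2 = 14.8 kΩ.
Base-emitter loop: V_Th = I_B·R_Th + V_BE + (β+1)I_B·R_E, so I_B = (2.7 − 0.7) / (14.8 + 51×0.56) = 0.0462 mA.
I_C = β·I_B = 50×0.0462 = 2.31 mA, and I_E = (β+1)I_B = 2.35 mA.
V_CE = V_CC − I_C·R_C − I_E·R_E = 15 − 2.31×1.5 − 2.35×0.56 = 10.2 V.
V_CE = 10.2 V > 0.2 V confirms active-region operation.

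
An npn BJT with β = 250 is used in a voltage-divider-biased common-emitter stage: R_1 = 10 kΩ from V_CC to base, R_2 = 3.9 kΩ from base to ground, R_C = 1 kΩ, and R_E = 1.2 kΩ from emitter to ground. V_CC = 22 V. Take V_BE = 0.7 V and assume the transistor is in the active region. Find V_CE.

V_CE ≈ 12 V

Thevenize the base divider: V_Th = V_CC·R_2/(R_1+R_2) = 22×3.9/13.9 = 6.17 V, R_Th = R_1‖R_2 = 2.81 kΩ.
Base-emitter loop: V_Th = I_B·R_Th + V_BE + (β+1)I_B·R_E, so I_B = (6.17 − 0.7) / (2.81 + 251×1.2) = 0.018 mA.
I_C = β·I_B = 250×0.018 = 4.5 mA, and I_E = (β+1)I_B = 4.52 mA.
V_CE = V_CC − I_C·R_C − I_E·R_E = 22 − 4.5×1 − 4.52×1.2 = 12.1 V.
V_CE = 12.1 V > 0.2 V confirms active-region operation.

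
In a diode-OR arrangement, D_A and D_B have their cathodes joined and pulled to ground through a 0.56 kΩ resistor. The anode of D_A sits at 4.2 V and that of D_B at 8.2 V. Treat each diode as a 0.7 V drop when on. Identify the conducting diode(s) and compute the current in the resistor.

Assume both conduct. Then node N would need to be at both 4.2−0.7 = 3.5 V and 8.2−0.7 = 7.5 V, which is impossible.
Assume only D_B conducts: V_N = 8.2 − 0.7 = 7.5 V, so I_R = 7.5/0.56 = 13.4 mA.
Check D_A: its anode-to-cathode voltage is 4.2 − 7.5 = -3.3 V < 0.7 V, so it is off. The assumption is consistent.

Only D_B conducts; I_R ≈ 13 mA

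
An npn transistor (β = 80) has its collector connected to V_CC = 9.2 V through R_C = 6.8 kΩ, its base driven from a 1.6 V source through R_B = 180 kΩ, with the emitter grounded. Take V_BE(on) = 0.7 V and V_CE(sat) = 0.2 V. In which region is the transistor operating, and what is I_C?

active; I_C ≈ 0.4 mA

Assume active. Base-emitter loop: I_B = (V_BB − V_BE)/R_B = (1.6 − 0.7)/180 = 0.005 mA.
I_C = β·I_B = 80×0.005 = 0.4 mA.
V_CE = V_CC − I_C·R_C = 9.2 − 0.4×6.8 = 6.48 V > V_CE(sat), so the active-region assumption holds.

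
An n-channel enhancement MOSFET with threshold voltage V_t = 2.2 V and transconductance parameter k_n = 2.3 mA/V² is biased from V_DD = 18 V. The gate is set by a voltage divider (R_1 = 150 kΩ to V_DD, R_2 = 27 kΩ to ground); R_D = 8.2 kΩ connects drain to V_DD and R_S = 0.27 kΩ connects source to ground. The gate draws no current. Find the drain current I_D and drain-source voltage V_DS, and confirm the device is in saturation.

I_D ≈ 0.26 mA, V_DS ≈ 16 V

V_G = V_DD·R_2/(R_1+R_2) = 18×27/177 = 2.75 V.
Assume saturation: I_D = (k_n/2)(V_GS − V_t)² with V_GS = V_G − I_D·R_S = 2.75 − 0.27·I_D.
Substituting gives 0.0838·I_D² − 1.34·I_D + 0.343 = 0, with roots I_D = 0.26 or 15.7 mA.
The root I_D = 15.7 mA gives V_GS = -1.5 V ≤ V_t, so take I_D = 0.26 mA.
Then V_GS = 2.68 V and V_DS = V_DD − I_D(R_D+R_S) = 18 − 0.26×8.47 = 15.8 V.
Saturation requires V_DS ≥ V_GS − V_t = 0.476 V; 15.8 ≥ 0.476 ✓.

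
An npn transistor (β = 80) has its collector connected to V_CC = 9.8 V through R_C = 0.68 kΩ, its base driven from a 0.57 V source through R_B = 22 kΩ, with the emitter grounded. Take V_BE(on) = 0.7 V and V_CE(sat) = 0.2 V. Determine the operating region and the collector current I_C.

cutoff; I_C ≈ 0

V_BB = 0.57 V ≤ V_BE(on) = 0.7 V, so the base-emitter junction is not forward biased.
The transistor is in cutoff: I_B = I_C = 0.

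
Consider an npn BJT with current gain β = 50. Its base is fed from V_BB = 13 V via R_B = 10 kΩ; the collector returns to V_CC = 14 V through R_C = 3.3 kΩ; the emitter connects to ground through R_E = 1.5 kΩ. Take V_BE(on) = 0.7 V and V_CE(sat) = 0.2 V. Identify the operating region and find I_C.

Assume active: I_B = (13 − 0.7)/(10 + 51×1.5) = 0.142 mA, I_C = β·I_B = 7.11 mA.
Then V_CE = 14 − 7.11×3.3 − 7.25×1.5 = -20.3 V < 0.2 V — the active assumption fails.
Re-solve with V_CE = 0.2 V. KCL at the emitter: V_E/R_E = (V_BB−0.7−V_E)/R_B + (V_CC−0.2−V_E)/R_C, giving V_E = 5.06 V.
I_C = (V_CC − 0.2 − V_E)/R_C = (13.8 − 5.06)/3.3 = 2.65 mA.
Check: I_B = (12.3 − 5.06)/10 = 0.724 mA, and β·I_B = 36.2 mA > I_C, confirming saturation.

saturation; I_C ≈ 2.6 mA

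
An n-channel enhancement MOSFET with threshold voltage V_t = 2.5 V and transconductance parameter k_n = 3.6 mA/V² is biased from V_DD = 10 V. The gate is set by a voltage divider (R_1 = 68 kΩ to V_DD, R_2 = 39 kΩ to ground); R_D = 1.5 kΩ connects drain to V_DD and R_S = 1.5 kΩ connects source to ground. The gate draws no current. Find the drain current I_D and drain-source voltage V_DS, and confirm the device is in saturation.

V_G = V_DD·R_2/(R_1+R_2) = 10×39/107 = 3.64 V.
Assume saturation: I_D = (k_n/2)(V_GS − V_t)² with V_GS = V_G − I_D·R_S = 3.64 − 1.5·I_D.
Substituting gives 4.05·I_D² − 7.18·I_D + 2.36 = 0, with roots I_D = 0.435 or 1.34 mA.
The root I_D = 1.34 mA gives V_GS = 1.64 V ≤ V_t, so take I_D = 0.435 mA.
Then V_GS = 2.99 V and V_DS = V_DD − I_D(R_D+R_S) = 10 − 0.435×3 = 8.69 V.
Saturation requires V_DS ≥ V_GS − V_t = 0.492 V; 8.69 ≥ 0.492 ✓.

I_D ≈ 0.44 mA, V_DS ≈ 8.7 V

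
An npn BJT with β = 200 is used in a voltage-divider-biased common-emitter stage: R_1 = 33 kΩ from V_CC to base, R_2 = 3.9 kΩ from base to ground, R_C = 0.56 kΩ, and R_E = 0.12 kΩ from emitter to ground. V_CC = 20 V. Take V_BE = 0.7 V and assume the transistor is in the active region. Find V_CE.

V_CE ≈ 13 V

Thevenize the base divider: V_Th = V_CC·R_2/(R_1+R_2) = 20×3.9/36.9 = 2.11 V, R_Th = R_1‖R_2 = 3.49 kΩ.
Base-emitter loop: V_Th = I_B·R_Th + V_BE + (β+1)I_B·R_E, so I_B = (2.11 − 0.7) / (3.49 + 201×0.12) = 0.0512 mA.
I_C = β·I_B = 200×0.0512 = 10.2 mA, and I_E = (β+1)I_B = 10.3 mA.
V_CE = V_CC − I_C·R_C − I_E·R_E = 20 − 10.2×0.56 − 10.3×0.12 = 13 V.
V_CE = 13 V > 0.2 V confirms active-region operation.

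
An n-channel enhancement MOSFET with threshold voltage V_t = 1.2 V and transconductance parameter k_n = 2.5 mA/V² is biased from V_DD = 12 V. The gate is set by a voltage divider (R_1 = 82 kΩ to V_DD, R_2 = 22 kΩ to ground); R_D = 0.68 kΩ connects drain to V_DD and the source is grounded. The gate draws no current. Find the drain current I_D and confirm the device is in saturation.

I_D ≈ 2.2 mA

V_G = V_DD·R_2/(R_1+R_2) = 12×22/104 = 2.54 V. With the source grounded, V_GS = V_G = 2.54 V.
Assume saturation: I_D = (k_n/2)(V_GS − V_t)² = (2.5/2)×(2.54 − 1.2)² = 1.25×1.34² = 2.24 mA.
V_DS = V_DD − I_D·R_D = 12 − 2.24×0.68 = 10.5 V.
Saturation requires V_DS ≥ V_GS − V_t = 1.34 V; 10.5 ≥ 1.34 ✓.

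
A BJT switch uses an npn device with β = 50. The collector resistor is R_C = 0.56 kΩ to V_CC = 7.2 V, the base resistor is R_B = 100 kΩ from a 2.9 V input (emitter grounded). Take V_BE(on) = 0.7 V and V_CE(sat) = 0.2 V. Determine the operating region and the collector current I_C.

Assume active. Base-emitter loop: I_B = (V_BB − V_BE)/R_B = (2.9 − 0.7)/100 = 0.022 mA.
I_C = β·I_B = 50×0.022 = 1.1 mA.
V_CE = V_CC − I_C·R_C = 7.2 − 1.1×0.56 = 6.58 V > V_CE(sat), so the active-region assumption holds.

active; I_C ≈ 1.1 mA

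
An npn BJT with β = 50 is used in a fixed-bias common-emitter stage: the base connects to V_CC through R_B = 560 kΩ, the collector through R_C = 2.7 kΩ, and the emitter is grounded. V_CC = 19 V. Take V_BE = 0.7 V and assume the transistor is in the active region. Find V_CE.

Base loop: V_CC = I_B·R_B + V_BE, so I_B = (19 − 0.7)/560 kΩ = 0.0327 mA.
In the active region I_C = β·I_B = 50 × 0.0327 = 1.63 mA.
Collector loop: V_CE = V_CC − I_C·R_C = 19 − 1.63×2.7 = 14.6 V.
Since V_CE = 14.6 V > V_CE(sat) ≈ 0.2 V, the transistor is in the active region as assumed.

V_CE ≈ 15 V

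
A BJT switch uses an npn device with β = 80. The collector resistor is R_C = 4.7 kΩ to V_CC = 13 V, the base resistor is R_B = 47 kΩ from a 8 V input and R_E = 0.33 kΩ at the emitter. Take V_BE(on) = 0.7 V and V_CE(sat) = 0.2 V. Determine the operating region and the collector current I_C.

Assume active: I_B = (8 − 0.7)/(47 + 81×0.33) = 0.099 mA, I_C = β·I_B = 7.92 mA.
Then V_CE = 13 − 7.92×4.7 − 8.02×0.33 = -26.9 V < 0.2 V — the active assumption fails.
Re-solve with V_CE = 0.2 V. KCL at the emitter: V_E/R_E = (V_BB−0.7−V_E)/R_B + (V_CC−0.2−V_E)/R_C, giving V_E = 0.882 V.
I_C = (V_CC − 0.2 − V_E)/R_C = (12.8 − 0.882)/4.7 = 2.54 mA.
Check: I_B = (7.3 − 0.882)/47 = 0.137 mA, and β·I_B = 10.9 mA > I_C, confirming saturation.

saturation; I_C ≈ 2.5 mA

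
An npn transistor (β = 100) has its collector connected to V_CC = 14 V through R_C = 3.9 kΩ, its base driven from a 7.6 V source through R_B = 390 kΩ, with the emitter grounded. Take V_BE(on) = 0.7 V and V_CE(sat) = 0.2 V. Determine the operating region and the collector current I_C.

active; I_C ≈ 1.8 mA

Assume active. Base-emitter loop: I_B = (V_BB − V_BE)/R_B = (7.6 − 0.7)/390 = 0.0177 mA.
I_C = β·I_B = 100×0.0177 = 1.77 mA.
V_CE = V_CC − I_C·R_C = 14 − 1.77×3.9 = 7.1 V > V_CE(sat), so the active-region assumption holds.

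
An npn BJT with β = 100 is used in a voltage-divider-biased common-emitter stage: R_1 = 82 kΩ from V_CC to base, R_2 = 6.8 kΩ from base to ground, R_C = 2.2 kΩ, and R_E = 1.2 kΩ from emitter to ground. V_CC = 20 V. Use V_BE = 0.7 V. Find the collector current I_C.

Thevenize the base divider: V_Th = V_CC·R_2/(R_1+R_2) = 20×6.8/88.8 = 1.53 V, R_Th = R_1‖R_2 = 6.28 kΩ.
Base-emitter loop: V_Th = I_B·R_Th + V_BE + (β+1)I_B·R_E, so I_B = (1.53 − 0.7) / (6.28 + 101×1.2) = 0.00652 mA.
I_C = β·I_B = 100×0.00652 = 0.652 mA, and I_E = (β+1)I_B = 0.659 mA.
V_CE = V_CC − I_C·R_C − I_E·R_E = 20 − 0.652×2.2 − 0.659×1.2 = 17.8 V.
V_CE = 17.8 V > 0.2 V confirms active-region operation.

I_C ≈ 0.65 mA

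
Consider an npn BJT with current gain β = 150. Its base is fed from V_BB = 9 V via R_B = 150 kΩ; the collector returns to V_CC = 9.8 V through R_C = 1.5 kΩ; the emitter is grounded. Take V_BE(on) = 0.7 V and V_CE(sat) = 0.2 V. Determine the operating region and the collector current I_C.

Assume active: I_B = (9 − 0.7)/150 = 0.0553 mA, giving I_C = β·I_B = 8.3 mA.
But then V_CE = 9.8 − 8.3×1.5 = -2.65 V < V_CE(sat) = 0.2 V — impossible in the active region.
So the transistor is saturated. With V_CE = 0.2 V, I_C = (V_CC − 0.2)/R_C = 9.6/1.5 = 6.4 mA.
Check: β·I_B = 8.3 mA > I_C = 6.4 mA, confirming saturation.

saturation; I_C ≈ 6.4 mA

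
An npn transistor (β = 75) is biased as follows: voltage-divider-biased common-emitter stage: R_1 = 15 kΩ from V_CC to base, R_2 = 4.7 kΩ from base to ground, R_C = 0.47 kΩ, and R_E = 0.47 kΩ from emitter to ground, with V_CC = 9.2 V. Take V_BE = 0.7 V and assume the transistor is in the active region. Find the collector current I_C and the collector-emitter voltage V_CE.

Thevenize the base divider: V_Th = V_CC·R_2/(R_1+R_2) = 9.2×4.7/19.7 = 2.19 V, R_Th = R_1‖R_2 = 3.58 kΩ.
Base-emitter loop: V_Th = I_B·R_Th + V_BE + (β+1)I_B·R_E, so I_B = (2.19 − 0.7) / (3.58 + 76×0.47) = 0.038 mA.
I_C = β·I_B = 75×0.038 = 2.85 mA, and I_E = (β+1)I_B = 2.89 mA.
V_CE = V_CC − I_C·R_C − I_E·R_E = 9.2 − 2.85×0.47 − 2.89×0.47 = 6.5 V.
V_CE = 6.5 V > 0.2 V confirms active-region operation.

I_C ≈ 2.9 mA, V_CE ≈ 6.5 V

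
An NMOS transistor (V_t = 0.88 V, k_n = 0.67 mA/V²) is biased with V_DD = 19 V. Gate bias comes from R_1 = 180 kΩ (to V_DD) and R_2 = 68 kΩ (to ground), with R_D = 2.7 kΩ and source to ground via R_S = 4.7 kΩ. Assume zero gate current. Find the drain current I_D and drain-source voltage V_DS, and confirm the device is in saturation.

I_D ≈ 0.63 mA, V_DS ≈ 14 V

V_G = V_DD·R_2/(R_1+R_2) = 19×68/248 = 5.21 V.
Assume saturation: I_D = (k_n/2)(V_GS − V_t)² with V_GS = V_G − I_D·R_S = 5.21 − 4.7·I_D.
Substituting gives 7.4·I_D² − 14.6·I_D + 6.28 = 0, with roots I_D = 0.63 or 1.35 mA.
The root I_D = 1.35 mA gives V_GS = -1.13 V ≤ V_t, so take I_D = 0.63 mA.
Then V_GS = 2.25 V and V_DS = V_DD − I_D(R_D+R_S) = 19 − 0.63×7.4 = 14.3 V.
Saturation requires V_DS ≥ V_GS − V_t = 1.37 V; 14.3 ≥ 1.37 ✓.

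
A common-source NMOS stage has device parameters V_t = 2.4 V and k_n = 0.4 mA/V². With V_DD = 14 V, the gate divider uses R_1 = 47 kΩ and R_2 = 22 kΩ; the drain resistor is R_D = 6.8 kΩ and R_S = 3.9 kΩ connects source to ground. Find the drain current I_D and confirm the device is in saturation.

V_G = V_DD·R_2/(R_1+R_2) = 14×22/69 = 4.46 V.
Assume saturation: I_D = (k_n/2)(V_GS − V_t)² with V_GS = V_G − I_D·R_S = 4.46 − 3.9·I_D.
Substituting gives 3.04·I_D² − 4.22·I_D + 0.852 = 0, with roots I_D = 0.245 or 1.14 mA.
The root I_D = 1.14 mA gives V_GS = 0.0106 V ≤ V_t, so take I_D = 0.245 mA.
Then V_GS = 3.51 V and V_DS = V_DD − I_D(R_D+R_S) = 14 − 0.245×10.7 = 11.4 V.
Saturation requires V_DS ≥ V_GS − V_t = 1.11 V; 11.4 ≥ 1.11 ✓.

I_D ≈ 0.25 mA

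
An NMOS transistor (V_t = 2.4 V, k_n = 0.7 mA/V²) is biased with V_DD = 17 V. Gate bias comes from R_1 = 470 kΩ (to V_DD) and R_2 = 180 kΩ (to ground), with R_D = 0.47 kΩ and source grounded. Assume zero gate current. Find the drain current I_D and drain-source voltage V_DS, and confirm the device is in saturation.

V_G = V_DD·R_2/(R_1+R_2) = 17×180/650 = 4.71 V. With the source grounded, V_GS = V_G = 4.71 V.
Assume saturation: I_D = (k_n/2)(V_GS − V_t)² = (0.7/2)×(4.71 − 2.4)² = 0.35×2.31² = 1.86 mA.
V_DS = V_DD − I_D·R_D = 17 − 1.86×0.47 = 16.1 V.
Saturation requires V_DS ≥ V_GS − V_t = 2.31 V; 16.1 ≥ 2.31 ✓.

I_D ≈ 1.9 mA, V_DS ≈ 16 V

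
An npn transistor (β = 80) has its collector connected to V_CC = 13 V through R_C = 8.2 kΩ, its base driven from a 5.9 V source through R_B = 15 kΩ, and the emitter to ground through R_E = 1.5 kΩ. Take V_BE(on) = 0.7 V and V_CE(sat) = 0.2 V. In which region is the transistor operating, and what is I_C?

saturation; I_C ≈ 1.3 mA

Assume active: I_B = (5.9 − 0.7)/(15 + 81×1.5) = 0.0381 mA, I_C = β·I_B = 3.05 mA.
Then V_CE = 13 − 3.05×8.2 − 3.09×1.5 = -16.6 V < 0.2 V — the active assumption fails.
Re-solve with V_CE = 0.2 V. KCL at the emitter: V_E/R_E = (V_BB−0.7−V_E)/R_B + (V_CC−0.2−V_E)/R_C, giving V_E = 2.23 V.
I_C = (V_CC − 0.2 − V_E)/R_C = (12.8 − 2.23)/8.2 = 1.29 mA.
Check: I_B = (5.2 − 2.23)/15 = 0.198 mA, and β·I_B = 15.8 mA > I_C, confirming saturation.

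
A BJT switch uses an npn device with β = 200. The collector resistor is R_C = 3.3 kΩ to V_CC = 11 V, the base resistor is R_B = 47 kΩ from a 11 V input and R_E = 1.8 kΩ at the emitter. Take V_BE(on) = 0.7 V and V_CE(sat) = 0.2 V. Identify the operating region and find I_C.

Assume active: I_B = (11 − 0.7)/(47 + 201×1.8) = 0.0252 mA, I_C = β·I_B = 5.04 mA.
Then V_CE = 11 − 5.04×3.3 − 5.06×1.8 = -14.7 V < 0.2 V — the active assumption fails.
Re-solve with V_CE = 0.2 V. KCL at the emitter: V_E/R_E = (V_BB−0.7−V_E)/R_B + (V_CC−0.2−V_E)/R_C, giving V_E = 3.97 V.
I_C = (V_CC − 0.2 − V_E)/R_C = (10.8 − 3.97)/3.3 = 2.07 mA.
Check: I_B = (10.3 − 3.97)/47 = 0.135 mA, and β·I_B = 26.9 mA > I_C, confirming saturation.

saturation; I_C ≈ 2.1 mA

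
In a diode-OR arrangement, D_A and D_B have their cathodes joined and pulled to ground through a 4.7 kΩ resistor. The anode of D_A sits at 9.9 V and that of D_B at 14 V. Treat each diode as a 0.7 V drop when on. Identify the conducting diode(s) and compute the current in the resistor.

Assume both conduct. Then node N would need to be at both 9.9−0.7 = 9.2 V and 14−0.7 = 13.3 V, which is impossible.
Assume only D_B conducts: V_N = 14 − 0.7 = 13.3 V, so I_R = 13.3/4.7 = 2.83 mA.
Check D_A: its anode-to-cathode voltage is 9.9 − 13.3 = -3.4 V < 0.7 V, so it is off. The assumption is consistent.

Only D_B conducts; I_R ≈ 2.8 mA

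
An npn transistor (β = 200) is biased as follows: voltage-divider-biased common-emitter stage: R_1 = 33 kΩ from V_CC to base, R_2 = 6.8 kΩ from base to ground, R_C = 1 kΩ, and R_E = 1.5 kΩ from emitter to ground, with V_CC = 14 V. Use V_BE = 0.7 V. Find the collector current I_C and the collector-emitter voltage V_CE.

Thevenize the base divider: V_Th = V_CC·R_2/(R_1+R_2) = 14×6.8/39.8 = 2.39 V, R_Th = R_1‖R_2 = 5.64 kΩ.
Base-emitter loop: V_Th = I_B·R_Th + V_BE + (β+1)I_B·R_E, so I_B = (2.39 − 0.7) / (5.64 + 201×1.5) = 0.00551 mA.
I_C = β·I_B = 200×0.00551 = 1.1 mA, and I_E = (β+1)I_B = 1.11 mA.
V_CE = V_CC − I_C·R_C − I_E·R_E = 14 − 1.1×1 − 1.11×1.5 = 11.2 V.
V_CE = 11.2 V > 0.2 V confirms active-region operation.

I_C ≈ 1.1 mA, V_CE ≈ 11 V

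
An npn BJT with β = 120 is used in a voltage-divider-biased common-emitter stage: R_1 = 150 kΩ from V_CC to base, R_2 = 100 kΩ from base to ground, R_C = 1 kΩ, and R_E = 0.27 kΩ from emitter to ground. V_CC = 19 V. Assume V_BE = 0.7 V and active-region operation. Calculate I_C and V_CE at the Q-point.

Thevenize the base divider: V_Th = V_CC·R_2/(R_1+R_2) = 19×100/250 = 7.6 V, R_Th = R_1‖R_2 = 60 kΩ.
Base-emitter loop: V_Th = I_B·R_Th + V_BE + (β+1)I_B·R_E, so I_B = (7.6 − 0.7) / (60 + 121×0.27) = 0.0745 mA.
I_C = β·I_B = 120×0.0745 = 8.93 mA, and I_E = (β+1)I_B = 9.01 mA.
V_CE = V_CC − I_C·R_C − I_E·R_E = 19 − 8.93×1 − 9.01×0.27 = 7.63 V.
V_CE = 7.63 V > 0.2 V confirms active-region operation.

I_C ≈ 8.9 mA, V_CE ≈ 7.6 V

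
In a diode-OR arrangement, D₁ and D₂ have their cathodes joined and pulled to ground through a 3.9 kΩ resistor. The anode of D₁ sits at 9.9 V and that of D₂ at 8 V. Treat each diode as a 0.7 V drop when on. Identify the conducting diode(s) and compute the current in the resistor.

Assume both conduct. Then node N would need to be at both 9.9−0.7 = 9.2 V and 8−0.7 = 7.3 V, which is impossible.
Assume only D₁ conducts: V_N = 9.9 − 0.7 = 9.2 V, so I_R = 9.2/3.9 = 2.36 mA.
Check D₂: its anode-to-cathode voltage is 8 − 9.2 = -1.2 V < 0.7 V, so it is off. The assumption is consistent.

Only D₁ conducts; I_R ≈ 2.4 mA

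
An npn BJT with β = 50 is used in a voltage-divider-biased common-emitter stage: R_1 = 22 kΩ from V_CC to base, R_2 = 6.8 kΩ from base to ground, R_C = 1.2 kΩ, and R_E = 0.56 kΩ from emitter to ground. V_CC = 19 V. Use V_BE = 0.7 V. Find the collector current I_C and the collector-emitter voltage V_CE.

I_C ≈ 5.6 mA, V_CE ≈ 9.1 V

Thevenize the base divider: V_Th = V_CC·R_2/(R_1+R_2) = 19×6.8/28.8 = 4.49 V, R_Th = R_1‖R_2 = 5.19 kΩ.
Base-emitter loop: V_Th = I_B·R_Th + V_BE + (β+1)I_B·R_E, so I_B = (4.49 − 0.7) / (5.19 + 51×0.56) = 0.112 mA.
I_C = β·I_B = 50×0.112 = 5.61 mA, and I_E = (β+1)I_B = 5.72 mA.
V_CE = V_CC − I_C·R_C − I_E·R_E = 19 − 5.61×1.2 − 5.72×0.56 = 9.07 V.
V_CE = 9.07 V > 0.2 V confirms active-region operation.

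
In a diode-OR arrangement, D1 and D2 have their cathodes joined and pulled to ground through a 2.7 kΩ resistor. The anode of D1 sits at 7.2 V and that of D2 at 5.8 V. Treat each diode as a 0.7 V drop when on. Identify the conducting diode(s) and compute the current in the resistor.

Assume both conduct. Then node N would need to be at both 7.2−0.7 = 6.5 V and 5.8−0.7 = 5.1 V, which is impossible.
Assume only D1 conducts: V_N = 7.2 − 0.7 = 6.5 V, so I_R = 6.5/2.7 = 2.41 mA.
Check D2: its anode-to-cathode voltage is 5.8 − 6.5 = -0.7 V < 0.7 V, so it is off. The assumption is consistent.

Only D1 conducts; I_R ≈ 2.4 mA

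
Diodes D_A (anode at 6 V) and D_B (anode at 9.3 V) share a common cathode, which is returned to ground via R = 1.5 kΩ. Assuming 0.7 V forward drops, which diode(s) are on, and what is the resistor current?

Assume both conduct. Then node N would need to be at both 6−0.7 = 5.3 V and 9.3−0.7 = 8.6 V, which is impossible.
Assume only D_B conducts: V_N = 9.3 − 0.7 = 8.6 V, so I_R = 8.6/1.5 = 5.73 mA.
Check D_A: its anode-to-cathode voltage is 6 − 8.6 = -2.6 V < 0.7 V, so it is off. The assumption is consistent.

Only D_B conducts; I_R ≈ 5.7 mA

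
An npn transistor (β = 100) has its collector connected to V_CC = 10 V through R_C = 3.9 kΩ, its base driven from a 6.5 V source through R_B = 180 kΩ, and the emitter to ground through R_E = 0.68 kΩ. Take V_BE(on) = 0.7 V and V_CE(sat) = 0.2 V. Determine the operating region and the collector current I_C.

saturation; I_C ≈ 2.1 mA

Assume active: I_B = (6.5 − 0.7)/(180 + 101×0.68) = 0.0233 mA, I_C = β·I_B = 2.33 mA.
Then V_CE = 10 − 2.33×3.9 − 2.36×0.68 = -0.698 V < 0.2 V — the active assumption fails.
Re-solve with V_CE = 0.2 V. KCL at the emitter: V_E/R_E = (V_BB−0.7−V_E)/R_B + (V_CC−0.2−V_E)/R_C, giving V_E = 1.47 V.
I_C = (V_CC − 0.2 − V_E)/R_C = (9.8 − 1.47)/3.9 = 2.14 mA.
Check: I_B = (5.8 − 1.47)/180 = 0.0241 mA, and β·I_B = 2.41 mA > I_C, confirming saturation.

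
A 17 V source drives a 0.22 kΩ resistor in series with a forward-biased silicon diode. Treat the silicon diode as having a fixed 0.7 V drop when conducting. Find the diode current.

I ≈ 74 mA

KVL around the loop: 17 = V_D + I·R = 0.7 + I × 0.22 kΩ.
So I = (17 − 0.7) / 0.22 kΩ = 16.3 / 0.22 = 74.1 mA.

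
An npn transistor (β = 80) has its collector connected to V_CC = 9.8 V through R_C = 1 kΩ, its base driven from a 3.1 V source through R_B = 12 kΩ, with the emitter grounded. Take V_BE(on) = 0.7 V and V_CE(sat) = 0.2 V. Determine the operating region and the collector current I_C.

saturation; I_C ≈ 9.6 mA

Assume active: I_B = (3.1 − 0.7)/12 = 0.2 mA, giving I_C = β·I_B = 16 mA.
But then V_CE = 9.8 − 16×1 = -6.2 V < V_CE(sat) = 0.2 V — impossible in the active region.
So the transistor is saturated. With V_CE = 0.2 V, I_C = (V_CC − 0.2)/R_C = 9.6/1 = 9.6 mA.
Check: β·I_B = 16 mA > I_C = 9.6 mA, confirming saturation.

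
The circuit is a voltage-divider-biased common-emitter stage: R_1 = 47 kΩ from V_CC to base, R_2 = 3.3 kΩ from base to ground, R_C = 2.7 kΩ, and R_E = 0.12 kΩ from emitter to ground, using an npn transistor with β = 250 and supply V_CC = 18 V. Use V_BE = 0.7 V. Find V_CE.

Thevenize the base divider: V_Th = V_CC·R_2/(R_1+R_2) = 18×3.3/50.3 = 1.18 V, R_Th = R_1‖R_2 = 3.08 kΩ.
Base-emitter loop: V_Th = I_B·R_Th + V_BE + (β+1)I_B·R_E, so I_B = (1.18 − 0.7) / (3.08 + 251×0.12) = 0.0145 mA.
I_C = β·I_B = 250×0.0145 = 3.62 mA, and I_E = (β+1)I_B = 3.64 mA.
V_CE = V_CC − I_C·R_C − I_E·R_E = 18 − 3.62×2.7 − 3.64×0.12 = 7.79 V.
V_CE = 7.79 V > 0.2 V confirms active-region operation.

V_CE ≈ 7.8 V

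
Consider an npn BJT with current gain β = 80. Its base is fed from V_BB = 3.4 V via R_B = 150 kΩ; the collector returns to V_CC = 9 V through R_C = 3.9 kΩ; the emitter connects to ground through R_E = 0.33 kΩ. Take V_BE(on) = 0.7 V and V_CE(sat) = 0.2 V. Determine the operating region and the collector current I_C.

Assume active. Base-emitter loop: I_B = (V_BB − V_BE)/(R_B + (β+1)R_E) = (3.4 − 0.7)/(150 + 81×0.33) = 0.0153 mA.
I_C = β·I_B = 80×0.0153 = 1.22 mA.
V_CE = V_CC − I_C·R_C − I_E·R_E = 9 − 1.22×3.9 − 1.24×0.33 = 3.83 V > V_CE(sat), so the active-region assumption holds.

active; I_C ≈ 1.2 mA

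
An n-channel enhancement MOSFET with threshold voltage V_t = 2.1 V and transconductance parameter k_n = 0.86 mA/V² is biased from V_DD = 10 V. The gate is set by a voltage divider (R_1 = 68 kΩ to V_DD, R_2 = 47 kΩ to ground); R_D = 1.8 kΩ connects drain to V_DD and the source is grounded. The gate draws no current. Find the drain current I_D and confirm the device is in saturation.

V_G = V_DD·R_2/(R_1+R_2) = 10×47/115 = 4.09 V. With the source grounded, V_GS = V_G = 4.09 V.
Assume saturation: I_D = (k_n/2)(V_GS − V_t)² = (0.86/2)×(4.09 − 2.1)² = 0.43×1.99² = 1.7 mA.
V_DS = V_DD − I_D·R_D = 10 − 1.7×1.8 = 6.94 V.
Saturation requires V_DS ≥ V_GS − V_t = 1.99 V; 6.94 ≥ 1.99 ✓.

I_D ≈ 1.7 mA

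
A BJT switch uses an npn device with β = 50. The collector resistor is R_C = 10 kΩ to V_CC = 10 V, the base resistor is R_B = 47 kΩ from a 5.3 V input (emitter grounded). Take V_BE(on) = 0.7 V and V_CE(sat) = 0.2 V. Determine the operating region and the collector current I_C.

saturation; I_C ≈ 0.98 mA

Assume active: I_B = (5.3 − 0.7)/47 = 0.0979 mA, giving I_C = β·I_B = 4.89 mA.
But then V_CE = 10 − 4.89×10 = -38.9 V < V_CE(sat) = 0.2 V — impossible in the active region.
So the transistor is saturated. With V_CE = 0.2 V, I_C = (V_CC − 0.2)/R_C = 9.8/10 = 0.98 mA.
Check: β·I_B = 4.89 mA > I_C = 0.98 mA, confirming saturation.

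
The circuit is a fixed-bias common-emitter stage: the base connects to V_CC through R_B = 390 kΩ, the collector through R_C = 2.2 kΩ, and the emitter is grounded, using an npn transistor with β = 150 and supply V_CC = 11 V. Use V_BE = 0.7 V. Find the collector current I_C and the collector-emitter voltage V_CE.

Base loop: V_CC = I_B·R_B + V_BE, so I_B = (11 − 0.7)/390 kΩ = 0.0264 mA.
In the active region I_C = β·I_B = 150 × 0.0264 = 3.96 mA.
Collector loop: V_CE = V_CC − I_C·R_C = 11 − 3.96×2.2 = 2.28 V.
Since V_CE = 2.28 V > V_CE(sat) ≈ 0.2 V, the transistor is in the active region as assumed.

I_C ≈ 4 mA, V_CE ≈ 2.3 V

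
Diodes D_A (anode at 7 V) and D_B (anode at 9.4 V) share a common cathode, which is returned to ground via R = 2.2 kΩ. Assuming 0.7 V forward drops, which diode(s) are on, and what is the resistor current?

Only D_B conducts; I_R ≈ 4 mA

Assume both conduct. Then node N would need to be at both 7−0.7 = 6.3 V and 9.4−0.7 = 8.7 V, which is impossible.
Assume only D_B conducts: V_N = 9.4 − 0.7 = 8.7 V, so I_R = 8.7/2.2 = 3.95 mA.
Check D_A: its anode-to-cathode voltage is 7 − 8.7 = -1.7 V < 0.7 V, so it is off. The assumption is consistent.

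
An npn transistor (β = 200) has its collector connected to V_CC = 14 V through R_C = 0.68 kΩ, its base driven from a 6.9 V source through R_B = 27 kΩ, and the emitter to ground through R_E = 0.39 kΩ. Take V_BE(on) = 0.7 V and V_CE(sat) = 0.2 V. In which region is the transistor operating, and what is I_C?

active; I_C ≈ 12 mA

Assume active. Base-emitter loop: I_B = (V_BB − V_BE)/(R_B + (β+1)R_E) = (6.9 − 0.7)/(27 + 201×0.39) = 0.0588 mA.
I_C = β·I_B = 200×0.0588 = 11.8 mA.
V_CE = V_CC − I_C·R_C − I_E·R_E = 14 − 11.8×0.68 − 11.8×0.39 = 1.39 V > V_CE(sat), so the active-region assumption holds.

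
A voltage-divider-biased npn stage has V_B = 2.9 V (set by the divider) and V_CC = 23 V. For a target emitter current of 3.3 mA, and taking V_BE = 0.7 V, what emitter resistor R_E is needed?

V_E = V_B − V_BE = 2.9 − 0.7 = 2.2 V.
R_E = V_E / I_E = 2.2 / 3.3 = 0.667 kΩ.

R_E ≈ 0.67 kΩ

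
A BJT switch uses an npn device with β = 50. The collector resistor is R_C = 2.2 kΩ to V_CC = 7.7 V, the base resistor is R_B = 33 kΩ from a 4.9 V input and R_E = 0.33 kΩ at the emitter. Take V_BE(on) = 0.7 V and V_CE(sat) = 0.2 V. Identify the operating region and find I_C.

saturation; I_C ≈ 3 mA

Assume active: I_B = (4.9 − 0.7)/(33 + 51×0.33) = 0.0843 mA, I_C = β·I_B = 4.21 mA.
Then V_CE = 7.7 − 4.21×2.2 − 4.3×0.33 = -2.99 V < 0.2 V — the active assumption fails.
Re-solve with V_CE = 0.2 V. KCL at the emitter: V_E/R_E = (V_BB−0.7−V_E)/R_B + (V_CC−0.2−V_E)/R_C, giving V_E = 1.01 V.
I_C = (V_CC − 0.2 − V_E)/R_C = (7.5 − 1.01)/2.2 = 2.95 mA.
Check: I_B = (4.2 − 1.01)/33 = 0.0968 mA, and β·I_B = 4.84 mA > I_C, confirming saturation.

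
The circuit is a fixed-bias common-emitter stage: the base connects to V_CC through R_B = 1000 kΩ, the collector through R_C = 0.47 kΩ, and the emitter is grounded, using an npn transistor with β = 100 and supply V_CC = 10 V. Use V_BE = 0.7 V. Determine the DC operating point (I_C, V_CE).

Base loop: V_CC = I_B·R_B + V_BE, so I_B = (10 − 0.7)/1000 kΩ = 0.0093 mA.
In the active region I_C = β·I_B = 100 × 0.0093 = 0.93 mA.
Collector loop: V_CE = V_CC − I_C·R_C = 10 − 0.93×0.47 = 9.56 V.
Since V_CE = 9.56 V > V_CE(sat) ≈ 0.2 V, the transistor is in the active region as assumed.

I_C ≈ 0.93 mA, V_CE ≈ 9.6 V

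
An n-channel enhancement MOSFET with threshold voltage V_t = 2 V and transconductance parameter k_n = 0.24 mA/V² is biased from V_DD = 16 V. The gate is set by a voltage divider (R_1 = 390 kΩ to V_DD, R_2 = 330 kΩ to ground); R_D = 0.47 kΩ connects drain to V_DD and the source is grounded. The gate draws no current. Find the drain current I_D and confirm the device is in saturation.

V_G = V_DD·R_2/(R_1+R_2) = 16×330/720 = 7.33 V. With the source grounded, V_GS = V_G = 7.33 V.
Assume saturation: I_D = (k_n/2)(V_GS − V_t)² = (0.24/2)×(7.33 − 2)² = 0.12×5.33² = 3.41 mA.
V_DS = V_DD − I_D·R_D = 16 − 3.41×0.47 = 14.4 V.
Saturation requires V_DS ≥ V_GS − V_t = 5.33 V; 14.4 ≥ 5.33 ✓.

I_D ≈ 3.4 mA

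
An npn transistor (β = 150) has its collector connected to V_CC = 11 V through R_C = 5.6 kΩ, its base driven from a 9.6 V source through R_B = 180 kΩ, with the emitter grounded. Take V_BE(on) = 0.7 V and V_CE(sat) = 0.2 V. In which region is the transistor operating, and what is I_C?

Assume active: I_B = (9.6 − 0.7)/180 = 0.0494 mA, giving I_C = β·I_B = 7.42 mA.
But then V_CE = 11 − 7.42×5.6 = -30.5 V < V_CE(sat) = 0.2 V — impossible in the active region.
So the transistor is saturated. With V_CE = 0.2 V, I_C = (V_CC − 0.2)/R_C = 10.8/5.6 = 1.93 mA.
Check: β·I_B = 7.42 mA > I_C = 1.93 mA, confirming saturation.

saturation; I_C ≈ 1.9 mA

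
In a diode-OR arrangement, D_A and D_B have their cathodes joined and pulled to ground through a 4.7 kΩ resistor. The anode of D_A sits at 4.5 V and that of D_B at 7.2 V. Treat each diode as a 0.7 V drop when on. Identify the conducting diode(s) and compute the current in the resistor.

Only D_B conducts; I_R ≈ 1.4 mA

Assume both conduct. Then node N would need to be at both 4.5−0.7 = 3.8 V and 7.2−0.7 = 6.5 V, which is impossible.
Assume only D_B conducts: V_N = 7.2 − 0.7 = 6.5 V, so I_R = 6.5/4.7 = 1.38 mA.
Check D_A: its anode-to-cathode voltage is 4.5 − 6.5 = -2 V < 0.7 V, so it is off. The assumption is consistent.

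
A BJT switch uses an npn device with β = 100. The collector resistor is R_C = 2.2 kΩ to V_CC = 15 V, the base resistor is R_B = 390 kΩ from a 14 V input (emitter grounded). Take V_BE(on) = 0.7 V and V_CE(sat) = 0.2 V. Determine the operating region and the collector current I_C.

Assume active. Base-emitter loop: I_B = (V_BB − V_BE)/R_B = (14 − 0.7)/390 = 0.0341 mA.
I_C = β·I_B = 100×0.0341 = 3.41 mA.
V_CE = V_CC − I_C·R_C = 15 − 3.41×2.2 = 7.5 V > V_CE(sat), so the active-region assumption holds.

active; I_C ≈ 3.4 mA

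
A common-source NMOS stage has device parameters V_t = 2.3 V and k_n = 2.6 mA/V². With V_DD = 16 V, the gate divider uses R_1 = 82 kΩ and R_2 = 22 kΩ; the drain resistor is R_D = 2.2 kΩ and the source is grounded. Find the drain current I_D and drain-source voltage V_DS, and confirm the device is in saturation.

I_D ≈ 1.5 mA, V_DS ≈ 13 V

V_G = V_DD·R_2/(R_1+R_2) = 16×22/104 = 3.38 V. With the source grounded, V_GS = V_G = 3.38 V.
Assume saturation: I_D = (k_n/2)(V_GS − V_t)² = (2.6/2)×(3.38 − 2.3)² = 1.3×1.08² = 1.53 mA.
V_DS = V_DD − I_D·R_D = 16 − 1.53×2.2 = 12.6 V.
Saturation requires V_DS ≥ V_GS − V_t = 1.08 V; 12.6 ≥ 1.08 ✓.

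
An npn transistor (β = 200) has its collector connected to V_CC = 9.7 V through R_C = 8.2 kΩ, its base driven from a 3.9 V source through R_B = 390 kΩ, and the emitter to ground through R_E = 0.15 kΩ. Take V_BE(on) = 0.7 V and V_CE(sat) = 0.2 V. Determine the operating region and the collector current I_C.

Assume active: I_B = (3.9 − 0.7)/(390 + 201×0.15) = 0.00762 mA, I_C = β·I_B = 1.52 mA.
Then V_CE = 9.7 − 1.52×8.2 − 1.53×0.15 = -3.02 V < 0.2 V — the active assumption fails.
Re-solve with V_CE = 0.2 V. KCL at the emitter: V_E/R_E = (V_BB−0.7−V_E)/R_B + (V_CC−0.2−V_E)/R_C, giving V_E = 0.172 V.
I_C = (V_CC − 0.2 − V_E)/R_C = (9.5 − 0.172)/8.2 = 1.14 mA.
Check: I_B = (3.2 − 0.172)/390 = 0.00776 mA, and β·I_B = 1.55 mA > I_C, confirming saturation.

saturation; I_C ≈ 1.1 mA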